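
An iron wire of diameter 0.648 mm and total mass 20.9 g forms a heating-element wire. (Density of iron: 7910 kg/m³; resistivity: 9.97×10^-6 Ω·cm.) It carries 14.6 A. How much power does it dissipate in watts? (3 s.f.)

ρ = 9.97×10^-6 Ω·cm = 9.97×10^-8 Ω·m
A = π(d/2)² = π(3.2400e-04 m)² = 3.2979e-07 m²
L = m/(density·A) = 0.0209/(7910×3.2979e-07) = 8.012 m
R = ρL/A = (9.97×10^-8)(8.012)/(3.2979e-07) = 2.422 Ω
P = I²R = (14.6)² × 2.422 = 516 W

516 W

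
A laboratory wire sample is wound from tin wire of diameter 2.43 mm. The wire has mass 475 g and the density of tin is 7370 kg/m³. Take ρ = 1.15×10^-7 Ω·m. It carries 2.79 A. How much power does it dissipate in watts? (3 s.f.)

A = π(d/2)² = π(1.2150e-03 m)² = 4.6377e-06 m²
L = m/(density·A) = 0.475/(7370×4.6377e-06) = 13.9 m
R = ρL/A = (1.15×10^-7)(13.9)/(4.6377e-06) = 0.3446 Ω
P = I²R = (2.79)² × 0.3446 = 2.68 W

2.68 W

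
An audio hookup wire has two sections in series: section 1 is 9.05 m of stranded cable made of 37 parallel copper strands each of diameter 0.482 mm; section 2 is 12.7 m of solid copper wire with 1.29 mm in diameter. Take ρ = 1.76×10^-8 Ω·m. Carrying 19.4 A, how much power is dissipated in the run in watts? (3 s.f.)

Section 1: A_strand = π(2.4100e-04)² = 1.825e-07 m²; R₁ = ρL/(N·A_s) = (1.76×10^-8)(9.05)/(37×1.825e-07) = 0.02359 Ω
Section 2: A = π(d/2)² = π(6.4500e-04 m)² = 1.307e-06 m²
R₂ = (1.76×10^-8)(12.7)/(1.307e-06) = 0.171 Ω
R = R₁ + R₂ = 0.1946 Ω
P = I²R = (19.4)² × 0.1946 = 73.2 W

73.2 W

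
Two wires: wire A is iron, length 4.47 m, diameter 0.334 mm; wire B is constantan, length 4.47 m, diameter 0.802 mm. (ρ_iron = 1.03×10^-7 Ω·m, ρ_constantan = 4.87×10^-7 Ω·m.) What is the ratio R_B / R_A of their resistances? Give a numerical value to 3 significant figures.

R ∝ ρL/d², so R_B/R_A = (ρ_B/ρ_A) × (d_A/d_B)²
= (4.87×10^-7/1.03×10^-7) × (0.334/0.802)² = 0.820

0.820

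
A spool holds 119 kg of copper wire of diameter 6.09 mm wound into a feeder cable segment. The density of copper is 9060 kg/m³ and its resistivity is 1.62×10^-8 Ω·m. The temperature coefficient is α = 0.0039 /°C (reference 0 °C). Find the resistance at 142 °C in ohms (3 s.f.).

0.390 Ω

A = π(d/2)² = π(3.0450e-03 m)² = 2.9129e-05 m²
L = m/(density·A) = 119/(9060×2.9129e-05) = 450.9 m
R = ρL/A = (1.62×10^-8)(450.9)/(2.9129e-05) = 0.2508 Ω
R(142 °C) = 0.2508 × (1 + 0.0039×142) = 0.390 Ω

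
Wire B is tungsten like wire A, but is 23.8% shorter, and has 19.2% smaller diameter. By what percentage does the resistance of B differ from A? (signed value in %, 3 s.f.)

16.7%

R ∝ L/d², so R_B/R_A = (1 − 23.8/100) × (1 − 19.2/100)⁻²
= 0.762 × 1.532 = 1.167
(R_B − R_A)/R_A = 1.167 − 1 = 16.7%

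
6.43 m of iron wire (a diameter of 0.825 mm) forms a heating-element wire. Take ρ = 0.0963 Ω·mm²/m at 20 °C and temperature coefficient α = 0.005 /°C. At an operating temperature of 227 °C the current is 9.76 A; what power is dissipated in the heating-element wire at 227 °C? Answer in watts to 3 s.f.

ρ = 0.0963 Ω·mm²/m = 9.63×10^-8 Ω·m
A = π(d/2)² = π(4.1250e-04 m)² = 5.346e-07 m²
R₍20₎ = ρL/A = (9.63×10^-8)(6.43)/(5.346e-07) = 1.158 Ω
R₍227₎ = R₍20₎(1 + αΔT) = 1.158 × (1 + 0.005×207) = 2.357 Ω
P = I²R = (9.76)² × 2.357 = 225 W

225 W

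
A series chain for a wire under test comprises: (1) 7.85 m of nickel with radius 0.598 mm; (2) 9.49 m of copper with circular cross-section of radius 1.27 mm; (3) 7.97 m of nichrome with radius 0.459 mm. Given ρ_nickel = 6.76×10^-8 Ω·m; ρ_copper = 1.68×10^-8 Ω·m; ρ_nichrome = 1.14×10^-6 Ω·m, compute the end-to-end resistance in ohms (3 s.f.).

Seg 1: A = πr² = π(5.9800e-04 m)² = 1.123e-06 m²
R_1 = (6.76×10^-8)(7.85)/(1.123e-06) = 0.4724 Ω
Seg 2: A = πr² = π(1.2700e-03 m)² = 5.067e-06 m²
R_2 = (1.68×10^-8)(9.49)/(5.067e-06) = 0.03146 Ω
Seg 3: A = πr² = π(4.5900e-04 m)² = 6.619e-07 m²
R_3 = (1.14×10^-6)(7.97)/(6.619e-07) = 13.73 Ω
R_total = R_1 + R_2 + R_3 = 14.2 Ω

14.2 Ω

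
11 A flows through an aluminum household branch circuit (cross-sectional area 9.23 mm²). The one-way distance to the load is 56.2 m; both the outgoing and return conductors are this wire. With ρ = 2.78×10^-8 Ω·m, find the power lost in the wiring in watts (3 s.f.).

41.0 W

A = 9.23 mm² = 9.230e-06 m²
Total conductor length (both ways) L = 2 × 56.2 = 112.4 m
R = ρL/A = (2.78×10^-8)(112.4)/(9.230e-06) = 0.3385 Ω
P = I²R = (11)² × 0.3385 = 41.0 W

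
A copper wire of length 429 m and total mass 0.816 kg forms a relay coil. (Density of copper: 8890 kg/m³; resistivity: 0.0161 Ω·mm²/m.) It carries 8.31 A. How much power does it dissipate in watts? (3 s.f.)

ρ = 0.0161 Ω·mm²/m = 1.61×10^-8 Ω·m
A = m/(density·L) = 0.816/(8890×429) = 2.1396e-07 m²
R = ρL/A = (1.61×10^-8)(429)/(2.1396e-07) = 32.28 Ω
P = I²R = (8.31)² × 32.28 = 2230 W

2230 W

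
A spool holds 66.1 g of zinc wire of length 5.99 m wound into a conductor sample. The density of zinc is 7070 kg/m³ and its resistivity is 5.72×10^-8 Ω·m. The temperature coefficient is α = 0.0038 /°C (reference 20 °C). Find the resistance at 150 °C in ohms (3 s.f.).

0.328 Ω

A = m/(density·L) = 0.0661/(7070×5.99) = 1.5608e-06 m²
R = ρL/A = (5.72×10^-8)(5.99)/(1.5608e-06) = 0.2195 Ω
R(150 °C) = 0.2195 × (1 + 0.0038×130) = 0.328 Ω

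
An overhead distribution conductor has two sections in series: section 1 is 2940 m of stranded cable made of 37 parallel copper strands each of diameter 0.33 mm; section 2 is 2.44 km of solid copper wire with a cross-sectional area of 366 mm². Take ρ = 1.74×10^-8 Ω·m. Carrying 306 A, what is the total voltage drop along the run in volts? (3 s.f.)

4980 V

Section 1: A_strand = π(1.6500e-04)² = 8.553e-08 m²; R₁ = ρL/(N·A_s) = (1.74×10^-8)(2940)/(37×8.553e-08) = 16.17 Ω
Section 2: A = 366 mm² = 3.660e-04 m²
R₂ = (1.74×10^-8)(2440)/(3.660e-04) = 0.116 Ω
R = R₁ + R₂ = 16.28 Ω
V = IR = 306 × 16.28 = 4980 V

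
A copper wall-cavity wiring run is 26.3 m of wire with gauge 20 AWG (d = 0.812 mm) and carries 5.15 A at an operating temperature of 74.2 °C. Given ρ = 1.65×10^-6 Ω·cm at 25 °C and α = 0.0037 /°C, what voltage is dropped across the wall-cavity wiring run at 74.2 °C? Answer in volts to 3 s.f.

ρ = 1.65×10^-6 Ω·cm = 1.65×10^-8 Ω·m
A = π(0.812/2 mm)² = π(4.0600e-04 m)² = 5.178e-07 m²
R₍25₎ = ρL/A = (1.65×10^-8)(26.3)/(5.178e-07) = 0.838 Ω
R₍74.2₎ = R₍25₎(1 + αΔT) = 0.838 × (1 + 0.0037×49.2) = 0.9905 Ω
V = IR = 5.15 × 0.9905 = 5.10 V

5.10 V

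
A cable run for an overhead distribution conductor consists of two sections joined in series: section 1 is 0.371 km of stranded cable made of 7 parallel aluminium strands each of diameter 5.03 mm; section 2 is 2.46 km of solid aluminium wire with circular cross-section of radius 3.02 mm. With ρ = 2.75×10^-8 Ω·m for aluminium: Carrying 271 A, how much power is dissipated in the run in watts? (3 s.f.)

Section 1: A_strand = π(2.5150e-03)² = 1.987e-05 m²; R₁ = ρL/(N·A_s) = (2.75×10^-8)(371)/(7×1.987e-05) = 0.07335 Ω
Section 2: A = πr² = π(3.0200e-03 m)² = 2.865e-05 m²
R₂ = (2.75×10^-8)(2460)/(2.865e-05) = 2.361 Ω
R = R₁ + R₂ = 2.434 Ω
P = I²R = (271)² × 2.434 = 1.79×10^5 W

1.79×10^5 W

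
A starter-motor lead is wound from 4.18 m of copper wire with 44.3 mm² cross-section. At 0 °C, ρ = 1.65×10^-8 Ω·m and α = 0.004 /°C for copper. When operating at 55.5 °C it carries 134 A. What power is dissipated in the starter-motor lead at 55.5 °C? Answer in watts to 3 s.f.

A = 44.3 mm² = 4.430e-05 m²
R₍0₎ = ρL/A = (1.65×10^-8)(4.18)/(4.430e-05) = 0.001557 Ω
R₍55.5₎ = R₍0₎(1 + αΔT) = 0.001557 × (1 + 0.004×55.5) = 0.001903 Ω
P = I²R = (134)² × 0.001903 = 34.2 W

34.2 W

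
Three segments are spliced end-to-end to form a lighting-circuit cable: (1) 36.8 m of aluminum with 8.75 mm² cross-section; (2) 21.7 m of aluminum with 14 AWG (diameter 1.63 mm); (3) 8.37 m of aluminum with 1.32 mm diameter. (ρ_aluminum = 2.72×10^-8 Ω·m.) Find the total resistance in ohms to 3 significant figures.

Seg 1: A = 8.75 mm² = 8.750e-06 m²
R_1 = (2.72×10^-8)(36.8)/(8.750e-06) = 0.1144 Ω
Seg 2: A = π(1.63/2 mm)² = π(8.1500e-04 m)² = 2.087e-06 m²
R_2 = (2.72×10^-8)(21.7)/(2.087e-06) = 0.2829 Ω
Seg 3: A = π(d/2)² = π(6.6000e-04 m)² = 1.368e-06 m²
R_3 = (2.72×10^-8)(8.37)/(1.368e-06) = 0.1664 Ω
R_total = R_1 + R_2 + R_3 = 0.564 Ω

0.564 Ω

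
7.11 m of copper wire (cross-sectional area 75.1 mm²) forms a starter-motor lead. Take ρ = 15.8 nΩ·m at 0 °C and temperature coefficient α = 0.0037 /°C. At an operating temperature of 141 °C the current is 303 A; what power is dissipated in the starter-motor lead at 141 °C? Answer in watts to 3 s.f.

ρ = 15.8 nΩ·m = 1.58×10^-8 Ω·m
A = 75.1 mm² = 7.510e-05 m²
R₍0₎ = ρL/A = (1.58×10^-8)(7.11)/(7.510e-05) = 0.001496 Ω
R₍141₎ = R₍0₎(1 + αΔT) = 0.001496 × (1 + 0.0037×141) = 0.002276 Ω
P = I²R = (303)² × 0.002276 = 209 W

209 W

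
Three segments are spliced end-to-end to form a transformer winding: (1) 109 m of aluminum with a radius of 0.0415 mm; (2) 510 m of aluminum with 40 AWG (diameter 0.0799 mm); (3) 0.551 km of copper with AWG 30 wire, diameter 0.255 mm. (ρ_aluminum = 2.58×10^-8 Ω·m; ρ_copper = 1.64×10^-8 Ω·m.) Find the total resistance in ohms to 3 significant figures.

3320 Ω

Seg 1: A = πr² = π(4.1500e-05 m)² = 5.411e-09 m²
R_1 = (2.58×10^-8)(109)/(5.411e-09) = 519.8 Ω
Seg 2: A = π(0.0799/2 mm)² = π(3.9950e-05 m)² = 5.014e-09 m²
R_2 = (2.58×10^-8)(510)/(5.014e-09) = 2624 Ω
Seg 3: A = π(0.255/2 mm)² = π(1.2750e-04 m)² = 5.107e-08 m²
R_3 = (1.64×10^-8)(551)/(5.107e-08) = 176.9 Ω
R_total = R_1 + R_2 + R_3 = 3320 Ω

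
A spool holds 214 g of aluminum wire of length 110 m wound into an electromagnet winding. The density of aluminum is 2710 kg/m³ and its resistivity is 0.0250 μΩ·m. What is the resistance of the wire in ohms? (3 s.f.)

3.83 Ω

ρ = 0.0250 μΩ·m = 2.50×10^-8 Ω·m
A = m/(density·L) = 0.214/(2710×110) = 7.1788e-07 m²
R = ρL/A = (2.50×10^-8)(110)/(7.1788e-07) = 3.83 Ω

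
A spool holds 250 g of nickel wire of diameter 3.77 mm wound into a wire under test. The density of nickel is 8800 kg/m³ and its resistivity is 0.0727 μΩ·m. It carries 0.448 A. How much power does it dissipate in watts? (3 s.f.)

0.00333 W

ρ = 0.0727 μΩ·m = 7.27×10^-8 Ω·m
A = π(d/2)² = π(1.8850e-03 m)² = 1.1163e-05 m²
L = m/(density·A) = 0.25/(8800×1.1163e-05) = 2.545 m
R = ρL/A = (7.27×10^-8)(2.545)/(1.1163e-05) = 0.01657 Ω
P = I²R = (0.448)² × 0.01657 = 0.00333 W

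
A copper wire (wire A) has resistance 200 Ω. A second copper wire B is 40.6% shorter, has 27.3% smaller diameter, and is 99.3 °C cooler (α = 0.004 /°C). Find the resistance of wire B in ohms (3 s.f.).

135 Ω

R ∝ ρL/d² with ρ ∝ (1+αΔT), so R_B/R_A = (1 − 40.6/100) × (1 − 27.3/100)⁻² × (1 − 0.004×99.3)
= 0.594 × 1.892 × 0.6028 = 0.6775
R_B = 0.6775 × 200 = 135 Ω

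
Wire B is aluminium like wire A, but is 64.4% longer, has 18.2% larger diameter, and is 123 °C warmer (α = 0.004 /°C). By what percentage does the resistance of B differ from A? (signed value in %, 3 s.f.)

75.6%

R ∝ ρL/d² with ρ ∝ (1+αΔT), so R_B/R_A = (1 + 64.4/100) × (1 + 18.2/100)⁻² × (1 + 0.004×123)
= 1.644 × 0.7158 × 1.492 = 1.756
(R_B − R_A)/R_A = 1.756 − 1 = 75.6%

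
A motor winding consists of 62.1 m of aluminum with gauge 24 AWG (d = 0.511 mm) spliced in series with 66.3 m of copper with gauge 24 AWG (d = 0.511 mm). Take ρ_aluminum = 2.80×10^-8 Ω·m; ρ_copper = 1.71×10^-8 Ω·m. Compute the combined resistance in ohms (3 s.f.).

Segment 1: A = π(0.511/2 mm)² = π(2.5550e-04 m)² = 2.051e-07 m²
R₁ = ρL/A = (2.80×10^-8)(62.1)/(2.051e-07) = 8.478 Ω
R₂ = (1.71×10^-8)(66.3)/(2.051e-07) = 5.528 Ω
R = R₁ + R₂ = 14.0 Ω

14.0 Ω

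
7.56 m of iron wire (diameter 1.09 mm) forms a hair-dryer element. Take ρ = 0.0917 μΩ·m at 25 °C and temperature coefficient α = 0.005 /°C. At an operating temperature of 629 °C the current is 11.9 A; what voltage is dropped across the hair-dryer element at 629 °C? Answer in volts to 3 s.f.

35.5 V

ρ = 0.0917 μΩ·m = 9.17×10^-8 Ω·m
A = π(d/2)² = π(5.4500e-04 m)² = 9.331e-07 m²
R₍25₎ = ρL/A = (9.17×10^-8)(7.56)/(9.331e-07) = 0.7429 Ω
R₍629₎ = R₍25₎(1 + αΔT) = 0.7429 × (1 + 0.005×604) = 2.987 Ω
V = IR = 11.9 × 2.987 = 35.5 V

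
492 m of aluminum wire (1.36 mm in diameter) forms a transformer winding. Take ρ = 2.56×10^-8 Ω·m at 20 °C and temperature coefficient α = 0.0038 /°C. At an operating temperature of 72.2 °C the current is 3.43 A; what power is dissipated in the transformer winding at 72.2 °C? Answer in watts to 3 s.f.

122 W

A = π(d/2)² = π(6.8000e-04 m)² = 1.453e-06 m²
R₍20₎ = ρL/A = (2.56×10^-8)(492)/(1.453e-06) = 8.67 Ω
R₍72.2₎ = R₍20₎(1 + αΔT) = 8.67 × (1 + 0.0038×52.2) = 10.39 Ω
P = I²R = (3.43)² × 10.39 = 122 W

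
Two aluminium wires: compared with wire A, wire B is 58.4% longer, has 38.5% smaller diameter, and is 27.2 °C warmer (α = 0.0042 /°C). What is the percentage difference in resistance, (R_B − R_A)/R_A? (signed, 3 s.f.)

R ∝ ρL/d² with ρ ∝ (1+αΔT), so R_B/R_A = (1 + 58.4/100) × (1 − 38.5/100)⁻² × (1 + 0.0042×27.2)
= 1.584 × 2.644 × 1.114 = 4.666
(R_B − R_A)/R_A = 4.666 − 1 = 367%

367%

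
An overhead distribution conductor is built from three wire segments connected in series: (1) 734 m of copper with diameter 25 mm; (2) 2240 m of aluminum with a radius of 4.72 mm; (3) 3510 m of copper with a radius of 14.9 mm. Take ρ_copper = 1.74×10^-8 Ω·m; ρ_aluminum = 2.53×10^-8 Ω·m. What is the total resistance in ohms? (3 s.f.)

Seg 1: A = π(d/2)² = π(1.2500e-02 m)² = 4.909e-04 m²
R_1 = (1.74×10^-8)(734)/(4.909e-04) = 0.02602 Ω
Seg 2: A = πr² = π(4.7200e-03 m)² = 6.999e-05 m²
R_2 = (2.53×10^-8)(2240)/(6.999e-05) = 0.8097 Ω
Seg 3: A = πr² = π(1.4900e-02 m)² = 6.975e-04 m²
R_3 = (1.74×10^-8)(3510)/(6.975e-04) = 0.08757 Ω
R_total = R_1 + R_2 + R_3 = 0.923 Ω

0.923 Ω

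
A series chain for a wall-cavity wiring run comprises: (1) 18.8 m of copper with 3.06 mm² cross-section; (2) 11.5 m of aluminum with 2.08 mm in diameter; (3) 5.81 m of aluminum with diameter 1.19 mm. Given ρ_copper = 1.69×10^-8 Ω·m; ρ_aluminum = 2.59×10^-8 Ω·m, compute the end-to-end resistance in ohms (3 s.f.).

Seg 1: A = 3.06 mm² = 3.060e-06 m²
R_1 = (1.69×10^-8)(18.8)/(3.060e-06) = 0.1038 Ω
Seg 2: A = π(d/2)² = π(1.0400e-03 m)² = 3.398e-06 m²
R_2 = (2.59×10^-8)(11.5)/(3.398e-06) = 0.08766 Ω
Seg 3: A = π(d/2)² = π(5.9500e-04 m)² = 1.112e-06 m²
R_3 = (2.59×10^-8)(5.81)/(1.112e-06) = 0.1353 Ω
R_total = R_1 + R_2 + R_3 = 0.327 Ω

0.327 Ω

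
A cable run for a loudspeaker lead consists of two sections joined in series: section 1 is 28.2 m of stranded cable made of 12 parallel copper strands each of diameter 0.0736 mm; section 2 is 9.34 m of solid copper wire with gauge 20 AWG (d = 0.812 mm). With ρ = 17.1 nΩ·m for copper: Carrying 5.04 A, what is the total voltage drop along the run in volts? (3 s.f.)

ρ = 17.1 nΩ·m = 1.71×10^-8 Ω·m
Section 1: A_strand = π(3.6800e-05)² = 4.254e-09 m²; R₁ = ρL/(N·A_s) = (1.71×10^-8)(28.2)/(12×4.254e-09) = 9.445 Ω
Section 2: A = π(0.812/2 mm)² = π(4.0600e-04 m)² = 5.178e-07 m²
R₂ = (1.71×10^-8)(9.34)/(5.178e-07) = 0.3084 Ω
R = R₁ + R₂ = 9.754 Ω
V = IR = 5.04 × 9.754 = 49.2 V

49.2 V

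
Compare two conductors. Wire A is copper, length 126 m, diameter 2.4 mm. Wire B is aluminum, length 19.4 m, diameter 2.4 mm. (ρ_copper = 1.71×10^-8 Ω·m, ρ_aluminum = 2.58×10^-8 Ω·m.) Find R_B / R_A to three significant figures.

R ∝ ρL/d², so R_B/R_A = (ρ_B/ρ_A) × (L_B/L_A)
= (2.58×10^-8/1.71×10^-8) × (19.4/126) = 0.232

0.232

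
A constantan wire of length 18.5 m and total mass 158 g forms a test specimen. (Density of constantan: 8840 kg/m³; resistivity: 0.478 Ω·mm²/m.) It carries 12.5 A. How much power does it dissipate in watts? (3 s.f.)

1430 W

ρ = 0.478 Ω·mm²/m = 4.78×10^-7 Ω·m
A = m/(density·L) = 0.158/(8840×18.5) = 9.6612e-07 m²
R = ρL/A = (4.78×10^-7)(18.5)/(9.6612e-07) = 9.153 Ω
P = I²R = (12.5)² × 9.153 = 1430 W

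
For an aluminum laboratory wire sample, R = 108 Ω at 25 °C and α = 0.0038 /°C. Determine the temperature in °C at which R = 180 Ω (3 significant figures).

R = R₀(1 + α(T − T₀)) ⇒ T = T₀ + (R/R₀ − 1)/α
T = 25 + (180/108 − 1)/0.0038 = 25 + (0.6667)/0.0038 = 200 °C

200 °C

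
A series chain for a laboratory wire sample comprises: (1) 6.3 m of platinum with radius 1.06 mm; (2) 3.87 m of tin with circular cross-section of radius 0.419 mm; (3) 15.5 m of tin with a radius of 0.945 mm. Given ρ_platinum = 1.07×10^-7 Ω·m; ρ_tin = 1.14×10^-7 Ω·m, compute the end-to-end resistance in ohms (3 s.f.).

Seg 1: A = πr² = π(1.0600e-03 m)² = 3.530e-06 m²
R_1 = (1.07×10^-7)(6.3)/(3.530e-06) = 0.191 Ω
Seg 2: A = πr² = π(4.1900e-04 m)² = 5.515e-07 m²
R_2 = (1.14×10^-7)(3.87)/(5.515e-07) = 0.7999 Ω
Seg 3: A = πr² = π(9.4500e-04 m)² = 2.806e-06 m²
R_3 = (1.14×10^-7)(15.5)/(2.806e-06) = 0.6298 Ω
R_total = R_1 + R_2 + R_3 = 1.62 Ω

1.62 Ω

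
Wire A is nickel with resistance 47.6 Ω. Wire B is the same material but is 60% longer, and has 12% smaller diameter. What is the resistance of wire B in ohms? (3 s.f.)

98.3 Ω

R ∝ L/d², so R_B/R_A = (1 + 60/100) × (1 − 12/100)⁻²
= 1.6 × 1.291 = 2.066
R_B = 2.066 × 47.6 = 98.3 Ω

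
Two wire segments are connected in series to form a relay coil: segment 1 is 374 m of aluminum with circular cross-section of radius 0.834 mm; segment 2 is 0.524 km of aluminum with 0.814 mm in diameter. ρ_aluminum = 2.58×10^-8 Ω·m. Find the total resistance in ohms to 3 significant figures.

30.4 Ω

Segment 1: A = πr² = π(8.3400e-04 m)² = 2.185e-06 m²
R₁ = ρL/A = (2.58×10^-8)(374)/(2.185e-06) = 4.416 Ω
Segment 2: A = π(d/2)² = π(4.0700e-04 m)² = 5.204e-07 m²
R₂ = (2.58×10^-8)(524)/(5.204e-07) = 25.98 Ω
R = R₁ + R₂ = 30.4 Ω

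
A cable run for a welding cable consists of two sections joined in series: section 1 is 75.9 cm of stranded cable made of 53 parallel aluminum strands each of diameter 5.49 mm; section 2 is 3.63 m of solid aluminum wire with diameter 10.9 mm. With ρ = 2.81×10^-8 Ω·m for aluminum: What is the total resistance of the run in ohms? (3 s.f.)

0.00111 Ω

Section 1: A_strand = π(2.7450e-03)² = 2.367e-05 m²; R₁ = ρL/(N·A_s) = (2.81×10^-8)(0.759)/(53×2.367e-05) = 1.700×10^-5 Ω
Section 2: A = π(d/2)² = π(5.4500e-03 m)² = 9.331e-05 m²
R₂ = (2.81×10^-8)(3.63)/(9.331e-05) = 0.001093 Ω
R = R₁ + R₂ = 0.00111 Ω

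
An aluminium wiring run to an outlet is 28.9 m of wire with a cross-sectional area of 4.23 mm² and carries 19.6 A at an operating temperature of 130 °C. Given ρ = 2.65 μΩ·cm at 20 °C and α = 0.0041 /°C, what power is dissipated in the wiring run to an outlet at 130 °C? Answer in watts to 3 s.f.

101 W

ρ = 2.65 μΩ·cm = 2.65×10^-8 Ω·m
A = 4.23 mm² = 4.230e-06 m²
R₍20₎ = ρL/A = (2.65×10^-8)(28.9)/(4.230e-06) = 0.1811 Ω
R₍130₎ = R₍20₎(1 + αΔT) = 0.1811 × (1 + 0.0041×110) = 0.2627 Ω
P = I²R = (19.6)² × 0.2627 = 101 W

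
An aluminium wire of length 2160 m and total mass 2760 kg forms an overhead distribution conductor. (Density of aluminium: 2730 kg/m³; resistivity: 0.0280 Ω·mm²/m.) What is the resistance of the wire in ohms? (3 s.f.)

0.129 Ω

ρ = 0.0280 Ω·mm²/m = 2.80×10^-8 Ω·m
A = m/(density·L) = 2760/(2730×2160) = 4.6805e-04 m²
R = ρL/A = (2.80×10^-8)(2160)/(4.6805e-04) = 0.129 Ω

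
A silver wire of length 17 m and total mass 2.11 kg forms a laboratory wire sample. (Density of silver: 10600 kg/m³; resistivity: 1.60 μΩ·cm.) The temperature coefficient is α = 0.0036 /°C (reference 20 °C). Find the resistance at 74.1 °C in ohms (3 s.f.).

ρ = 1.60 μΩ·cm = 1.60×10^-8 Ω·m
A = m/(density·L) = 2.11/(10600×17) = 1.1709e-05 m²
R = ρL/A = (1.60×10^-8)(17)/(1.1709e-05) = 0.02323 Ω
R(74.1 °C) = 0.02323 × (1 + 0.0036×54.1) = 0.0278 Ω

0.0278 Ω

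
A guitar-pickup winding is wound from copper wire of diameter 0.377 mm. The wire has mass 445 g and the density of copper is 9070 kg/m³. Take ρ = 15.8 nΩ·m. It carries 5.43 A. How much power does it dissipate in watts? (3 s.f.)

1830 W

ρ = 15.8 nΩ·m = 1.58×10^-8 Ω·m
A = π(d/2)² = π(1.8850e-04 m)² = 1.1163e-07 m²
L = m/(density·A) = 0.445/(9070×1.1163e-07) = 439.5 m
R = ρL/A = (1.58×10^-8)(439.5)/(1.1163e-07) = 62.21 Ω
P = I²R = (5.43)² × 62.21 = 1830 W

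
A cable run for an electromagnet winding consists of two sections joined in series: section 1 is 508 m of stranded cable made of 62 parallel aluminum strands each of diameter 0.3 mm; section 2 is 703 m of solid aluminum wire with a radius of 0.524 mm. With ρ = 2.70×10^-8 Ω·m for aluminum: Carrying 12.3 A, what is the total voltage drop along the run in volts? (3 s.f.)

309 V

Section 1: A_strand = π(1.5000e-04)² = 7.069e-08 m²; R₁ = ρL/(N·A_s) = (2.70×10^-8)(508)/(62×7.069e-08) = 3.13 Ω
Section 2: A = πr² = π(5.2400e-04 m)² = 8.626e-07 m²
R₂ = (2.70×10^-8)(703)/(8.626e-07) = 22 Ω
R = R₁ + R₂ = 25.13 Ω
V = IR = 12.3 × 25.13 = 309 V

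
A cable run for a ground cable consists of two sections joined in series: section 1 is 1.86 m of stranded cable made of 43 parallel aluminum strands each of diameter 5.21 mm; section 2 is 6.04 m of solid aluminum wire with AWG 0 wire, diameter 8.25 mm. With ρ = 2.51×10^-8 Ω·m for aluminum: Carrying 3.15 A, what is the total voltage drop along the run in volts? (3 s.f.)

Section 1: A_strand = π(2.6050e-03)² = 2.132e-05 m²; R₁ = ρL/(N·A_s) = (2.51×10^-8)(1.86)/(43×2.132e-05) = 5.093×10^-5 Ω
Section 2: A = π(8.25/2 mm)² = π(4.1250e-03 m)² = 5.346e-05 m²
R₂ = (2.51×10^-8)(6.04)/(5.346e-05) = 0.002836 Ω
R = R₁ + R₂ = 0.002887 Ω
V = IR = 3.15 × 0.002887 = 0.00909 V

0.00909 V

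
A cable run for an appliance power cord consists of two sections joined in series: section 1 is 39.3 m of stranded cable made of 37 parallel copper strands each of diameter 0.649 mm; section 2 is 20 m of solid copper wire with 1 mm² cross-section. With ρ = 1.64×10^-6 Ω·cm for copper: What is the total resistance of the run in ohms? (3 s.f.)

0.381 Ω

ρ = 1.64×10^-6 Ω·cm = 1.64×10^-8 Ω·m
Section 1: A_strand = π(3.2450e-04)² = 3.308e-07 m²; R₁ = ρL/(N·A_s) = (1.64×10^-8)(39.3)/(37×3.308e-07) = 0.05266 Ω
Section 2: A = 1 mm² = 1.000e-06 m²
R₂ = (1.64×10^-8)(20)/(1.000e-06) = 0.328 Ω
R = R₁ + R₂ = 0.381 Ω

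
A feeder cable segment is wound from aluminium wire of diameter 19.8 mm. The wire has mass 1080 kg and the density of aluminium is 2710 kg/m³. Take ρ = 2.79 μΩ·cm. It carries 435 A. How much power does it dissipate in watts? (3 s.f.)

ρ = 2.79 μΩ·cm = 2.79×10^-8 Ω·m
A = π(d/2)² = π(9.9000e-03 m)² = 3.0791e-04 m²
L = m/(density·A) = 1080/(2710×3.0791e-04) = 1294 m
R = ρL/A = (2.79×10^-8)(1294)/(3.0791e-04) = 0.1173 Ω
P = I²R = (435)² × 0.1173 = 22200 W

22200 W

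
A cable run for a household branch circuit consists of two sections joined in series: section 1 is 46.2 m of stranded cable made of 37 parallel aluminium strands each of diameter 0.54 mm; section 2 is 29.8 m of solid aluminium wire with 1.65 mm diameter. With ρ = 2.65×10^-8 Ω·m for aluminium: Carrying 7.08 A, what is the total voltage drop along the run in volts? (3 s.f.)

3.64 V

Section 1: A_strand = π(2.7000e-04)² = 2.290e-07 m²; R₁ = ρL/(N·A_s) = (2.65×10^-8)(46.2)/(37×2.290e-07) = 0.1445 Ω
Section 2: A = π(d/2)² = π(8.2500e-04 m)² = 2.138e-06 m²
R₂ = (2.65×10^-8)(29.8)/(2.138e-06) = 0.3693 Ω
R = R₁ + R₂ = 0.5138 Ω
V = IR = 7.08 × 0.5138 = 3.64 V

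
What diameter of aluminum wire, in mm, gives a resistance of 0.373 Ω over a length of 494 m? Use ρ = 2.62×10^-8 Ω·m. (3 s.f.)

6.65 mm

A = ρL/R = (2.62×10^-8)(494)/(0.373) = 3.470e-05 m²
d = 2√(A/π) = 6.647e-03 m = 6.65 mm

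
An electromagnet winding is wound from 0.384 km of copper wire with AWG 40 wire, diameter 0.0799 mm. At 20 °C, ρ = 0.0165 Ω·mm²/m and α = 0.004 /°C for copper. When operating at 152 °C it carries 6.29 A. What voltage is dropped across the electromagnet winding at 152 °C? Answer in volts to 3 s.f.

ρ = 0.0165 Ω·mm²/m = 1.65×10^-8 Ω·m
A = π(0.0799/2 mm)² = π(3.9950e-05 m)² = 5.014e-09 m²
R₍20₎ = ρL/A = (1.65×10^-8)(384)/(5.014e-09) = 1264 Ω
R₍152₎ = R₍20₎(1 + αΔT) = 1264 × (1 + 0.004×132) = 1931 Ω
V = IR = 6.29 × 1931 = 12100 V

12100 V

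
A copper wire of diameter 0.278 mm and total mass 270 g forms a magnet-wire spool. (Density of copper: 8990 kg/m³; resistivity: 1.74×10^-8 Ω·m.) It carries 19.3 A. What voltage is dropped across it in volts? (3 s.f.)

A = π(d/2)² = π(1.3900e-04 m)² = 6.0699e-08 m²
L = m/(density·A) = 0.27/(8990×6.0699e-08) = 494.8 m
R = ρL/A = (1.74×10^-8)(494.8)/(6.0699e-08) = 141.8 Ω
V = IR = 19.3 × 141.8 = 2740 V

2740 V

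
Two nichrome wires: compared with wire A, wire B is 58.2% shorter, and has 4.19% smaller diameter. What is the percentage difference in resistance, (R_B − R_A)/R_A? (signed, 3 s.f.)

-54.5%

R ∝ L/d², so R_B/R_A = (1 − 58.2/100) × (1 − 4.19/100)⁻²
= 0.418 × 1.089 = 0.4554
(R_B − R_A)/R_A = 0.4554 − 1 = -54.5%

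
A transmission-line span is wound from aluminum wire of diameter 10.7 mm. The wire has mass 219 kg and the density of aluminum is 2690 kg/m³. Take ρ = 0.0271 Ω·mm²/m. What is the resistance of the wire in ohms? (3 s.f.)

ρ = 0.0271 Ω·mm²/m = 2.71×10^-8 Ω·m
A = π(d/2)² = π(5.3500e-03 m)² = 8.9920e-05 m²
L = m/(density·A) = 219/(2690×8.9920e-05) = 905.4 m
R = ρL/A = (2.71×10^-8)(905.4)/(8.9920e-05) = 0.273 Ω

0.273 Ω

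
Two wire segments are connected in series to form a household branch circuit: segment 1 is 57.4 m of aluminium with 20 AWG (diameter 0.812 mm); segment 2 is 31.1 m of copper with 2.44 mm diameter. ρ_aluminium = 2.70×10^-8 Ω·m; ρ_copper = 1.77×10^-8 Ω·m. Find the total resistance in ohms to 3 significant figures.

3.11 Ω

Segment 1: A = π(0.812/2 mm)² = π(4.0600e-04 m)² = 5.178e-07 m²
R₁ = ρL/A = (2.70×10^-8)(57.4)/(5.178e-07) = 2.993 Ω
Segment 2: A = π(d/2)² = π(1.2200e-03 m)² = 4.676e-06 m²
R₂ = (1.77×10^-8)(31.1)/(4.676e-06) = 0.1177 Ω
R = R₁ + R₂ = 3.11 Ω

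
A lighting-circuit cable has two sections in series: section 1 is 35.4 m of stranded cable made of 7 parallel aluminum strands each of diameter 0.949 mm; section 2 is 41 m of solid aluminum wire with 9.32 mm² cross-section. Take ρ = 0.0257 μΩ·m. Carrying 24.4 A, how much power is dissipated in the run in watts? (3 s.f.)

ρ = 0.0257 μΩ·m = 2.57×10^-8 Ω·m
Section 1: A_strand = π(4.7450e-04)² = 7.073e-07 m²; R₁ = ρL/(N·A_s) = (2.57×10^-8)(35.4)/(7×7.073e-07) = 0.1837 Ω
Section 2: A = 9.32 mm² = 9.320e-06 m²
R₂ = (2.57×10^-8)(41)/(9.320e-06) = 0.1131 Ω
R = R₁ + R₂ = 0.2968 Ω
P = I²R = (24.4)² × 0.2968 = 177 W

177 W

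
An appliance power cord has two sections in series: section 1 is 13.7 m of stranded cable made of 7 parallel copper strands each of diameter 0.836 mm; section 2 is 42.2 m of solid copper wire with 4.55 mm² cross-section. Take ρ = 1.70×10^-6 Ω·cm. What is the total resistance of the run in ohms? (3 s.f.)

ρ = 1.70×10^-6 Ω·cm = 1.70×10^-8 Ω·m
Section 1: A_strand = π(4.1800e-04)² = 5.489e-07 m²; R₁ = ρL/(N·A_s) = (1.70×10^-8)(13.7)/(7×5.489e-07) = 0.06061 Ω
Section 2: A = 4.55 mm² = 4.550e-06 m²
R₂ = (1.70×10^-8)(42.2)/(4.550e-06) = 0.1577 Ω
R = R₁ + R₂ = 0.218 Ω

0.218 Ω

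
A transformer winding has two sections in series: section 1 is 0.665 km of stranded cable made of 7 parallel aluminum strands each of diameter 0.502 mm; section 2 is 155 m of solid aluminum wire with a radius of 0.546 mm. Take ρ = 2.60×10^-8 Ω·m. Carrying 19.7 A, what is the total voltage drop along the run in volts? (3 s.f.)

Section 1: A_strand = π(2.5100e-04)² = 1.979e-07 m²; R₁ = ρL/(N·A_s) = (2.60×10^-8)(665)/(7×1.979e-07) = 12.48 Ω
Section 2: A = πr² = π(5.4600e-04 m)² = 9.366e-07 m²
R₂ = (2.60×10^-8)(155)/(9.366e-07) = 4.303 Ω
R = R₁ + R₂ = 16.78 Ω
V = IR = 19.7 × 16.78 = 331 V

331 V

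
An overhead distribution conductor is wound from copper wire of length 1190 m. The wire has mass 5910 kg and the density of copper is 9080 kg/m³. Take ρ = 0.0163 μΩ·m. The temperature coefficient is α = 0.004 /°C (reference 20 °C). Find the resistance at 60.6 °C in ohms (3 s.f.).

0.0412 Ω

ρ = 0.0163 μΩ·m = 1.63×10^-8 Ω·m
A = m/(density·L) = 5910/(9080×1190) = 5.4696e-04 m²
R = ρL/A = (1.63×10^-8)(1190)/(5.4696e-04) = 0.03546 Ω
R(60.6 °C) = 0.03546 × (1 + 0.004×40.6) = 0.0412 Ω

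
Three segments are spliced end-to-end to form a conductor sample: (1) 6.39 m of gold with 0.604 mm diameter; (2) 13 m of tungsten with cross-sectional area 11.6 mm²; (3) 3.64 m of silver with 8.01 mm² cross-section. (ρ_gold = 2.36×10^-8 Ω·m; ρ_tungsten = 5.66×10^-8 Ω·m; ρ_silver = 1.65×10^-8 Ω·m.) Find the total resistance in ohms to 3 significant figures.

Seg 1: A = π(d/2)² = π(3.0200e-04 m)² = 2.865e-07 m²
R_1 = (2.36×10^-8)(6.39)/(2.865e-07) = 0.5263 Ω
Seg 2: A = 11.6 mm² = 1.160e-05 m²
R_2 = (5.66×10^-8)(13)/(1.160e-05) = 0.06343 Ω
Seg 3: A = 8.01 mm² = 8.010e-06 m²
R_3 = (1.65×10^-8)(3.64)/(8.010e-06) = 0.007498 Ω
R_total = R_1 + R_2 + R_3 = 0.597 Ω

0.597 Ω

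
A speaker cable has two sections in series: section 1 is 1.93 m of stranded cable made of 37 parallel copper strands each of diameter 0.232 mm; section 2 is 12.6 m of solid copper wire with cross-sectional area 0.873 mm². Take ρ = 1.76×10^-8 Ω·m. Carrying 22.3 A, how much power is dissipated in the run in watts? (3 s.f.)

137 W

Section 1: A_strand = π(1.1600e-04)² = 4.227e-08 m²; R₁ = ρL/(N·A_s) = (1.76×10^-8)(1.93)/(37×4.227e-08) = 0.02172 Ω
Section 2: A = 0.873 mm² = 8.730e-07 m²
R₂ = (1.76×10^-8)(12.6)/(8.730e-07) = 0.254 Ω
R = R₁ + R₂ = 0.2757 Ω
P = I²R = (22.3)² × 0.2757 = 137 W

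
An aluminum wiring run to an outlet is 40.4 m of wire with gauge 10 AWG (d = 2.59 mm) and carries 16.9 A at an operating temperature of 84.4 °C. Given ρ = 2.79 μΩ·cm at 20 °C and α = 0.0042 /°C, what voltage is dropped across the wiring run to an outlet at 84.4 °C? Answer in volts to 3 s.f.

4.59 V

ρ = 2.79 μΩ·cm = 2.79×10^-8 Ω·m
A = π(2.59/2 mm)² = π(1.2950e-03 m)² = 5.269e-06 m²
R₍20₎ = ρL/A = (2.79×10^-8)(40.4)/(5.269e-06) = 0.2139 Ω
R₍84.4₎ = R₍20₎(1 + αΔT) = 0.2139 × (1 + 0.0042×64.4) = 0.2718 Ω
V = IR = 16.9 × 0.2718 = 4.59 V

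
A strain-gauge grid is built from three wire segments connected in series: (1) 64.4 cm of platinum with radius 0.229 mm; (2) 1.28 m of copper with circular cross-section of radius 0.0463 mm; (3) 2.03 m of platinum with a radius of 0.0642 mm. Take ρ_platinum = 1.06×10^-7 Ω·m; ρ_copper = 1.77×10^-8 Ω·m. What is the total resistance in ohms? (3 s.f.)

Seg 1: A = πr² = π(2.2900e-04 m)² = 1.647e-07 m²
R_1 = (1.06×10^-7)(0.644)/(1.647e-07) = 0.4144 Ω
Seg 2: A = πr² = π(4.6300e-05 m)² = 6.735e-09 m²
R_2 = (1.77×10^-8)(1.28)/(6.735e-09) = 3.364 Ω
Seg 3: A = πr² = π(6.4200e-05 m)² = 1.295e-08 m²
R_3 = (1.06×10^-7)(2.03)/(1.295e-08) = 16.62 Ω
R_total = R_1 + R_2 + R_3 = 20.4 Ω

20.4 Ω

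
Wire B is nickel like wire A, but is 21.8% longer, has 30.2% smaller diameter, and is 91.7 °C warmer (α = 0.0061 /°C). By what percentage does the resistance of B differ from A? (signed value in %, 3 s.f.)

R ∝ ρL/d² with ρ ∝ (1+αΔT), so R_B/R_A = (1 + 21.8/100) × (1 − 30.2/100)⁻² × (1 + 0.0061×91.7)
= 1.218 × 2.053 × 1.559 = 3.898
(R_B − R_A)/R_A = 3.898 − 1 = 290%

290%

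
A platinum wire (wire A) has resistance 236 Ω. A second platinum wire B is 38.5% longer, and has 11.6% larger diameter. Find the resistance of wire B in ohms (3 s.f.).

262 Ω

R ∝ L/d², so R_B/R_A = (1 + 38.5/100) × (1 + 11.6/100)⁻²
= 1.385 × 0.8029 = 1.112
R_B = 1.112 × 236 = 262 Ω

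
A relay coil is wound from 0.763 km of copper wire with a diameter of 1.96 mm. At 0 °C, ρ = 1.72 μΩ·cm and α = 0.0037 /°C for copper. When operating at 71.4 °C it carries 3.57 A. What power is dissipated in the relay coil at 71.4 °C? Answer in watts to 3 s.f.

ρ = 1.72 μΩ·cm = 1.72×10^-8 Ω·m
A = π(d/2)² = π(9.8000e-04 m)² = 3.017e-06 m²
R₍0₎ = ρL/A = (1.72×10^-8)(763)/(3.017e-06) = 4.35 Ω
R₍71.4₎ = R₍0₎(1 + αΔT) = 4.35 × (1 + 0.0037×71.4) = 5.499 Ω
P = I²R = (3.57)² × 5.499 = 70.1 W

70.1 W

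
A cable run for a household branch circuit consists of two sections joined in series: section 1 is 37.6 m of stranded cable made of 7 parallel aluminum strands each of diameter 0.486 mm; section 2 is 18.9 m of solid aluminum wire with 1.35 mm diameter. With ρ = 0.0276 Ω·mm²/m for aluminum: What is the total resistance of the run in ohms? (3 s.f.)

1.16 Ω

ρ = 0.0276 Ω·mm²/m = 2.76×10^-8 Ω·m
Section 1: A_strand = π(2.4300e-04)² = 1.855e-07 m²; R₁ = ρL/(N·A_s) = (2.76×10^-8)(37.6)/(7×1.855e-07) = 0.7992 Ω
Section 2: A = π(d/2)² = π(6.7500e-04 m)² = 1.431e-06 m²
R₂ = (2.76×10^-8)(18.9)/(1.431e-06) = 0.3644 Ω
R = R₁ + R₂ = 1.16 Ω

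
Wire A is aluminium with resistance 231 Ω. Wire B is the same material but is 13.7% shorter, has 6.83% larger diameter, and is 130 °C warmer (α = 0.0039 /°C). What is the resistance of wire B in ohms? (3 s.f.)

R ∝ ρL/d² with ρ ∝ (1+αΔT), so R_B/R_A = (1 − 13.7/100) × (1 + 6.83/100)⁻² × (1 + 0.0039×130)
= 0.863 × 0.8762 × 1.507 = 1.14
R_B = 1.14 × 231 = 263 Ω

263 Ω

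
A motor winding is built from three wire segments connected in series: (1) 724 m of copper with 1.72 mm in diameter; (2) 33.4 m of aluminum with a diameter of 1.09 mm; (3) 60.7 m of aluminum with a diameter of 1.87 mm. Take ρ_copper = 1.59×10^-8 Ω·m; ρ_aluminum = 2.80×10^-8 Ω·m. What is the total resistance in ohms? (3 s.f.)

6.58 Ω

Seg 1: A = π(d/2)² = π(8.6000e-04 m)² = 2.324e-06 m²
R_1 = (1.59×10^-8)(724)/(2.324e-06) = 4.954 Ω
Seg 2: A = π(d/2)² = π(5.4500e-04 m)² = 9.331e-07 m²
R_2 = (2.80×10^-8)(33.4)/(9.331e-07) = 1.002 Ω
Seg 3: A = π(d/2)² = π(9.3500e-04 m)² = 2.746e-06 m²
R_3 = (2.80×10^-8)(60.7)/(2.746e-06) = 0.6188 Ω
R_total = R_1 + R_2 + R_3 = 6.58 Ω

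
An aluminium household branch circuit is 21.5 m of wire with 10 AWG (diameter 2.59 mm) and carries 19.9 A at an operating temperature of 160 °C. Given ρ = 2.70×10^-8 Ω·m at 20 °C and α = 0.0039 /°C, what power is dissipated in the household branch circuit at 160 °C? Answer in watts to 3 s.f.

67.5 W

A = π(2.59/2 mm)² = π(1.2950e-03 m)² = 5.269e-06 m²
R₍20₎ = ρL/A = (2.70×10^-8)(21.5)/(5.269e-06) = 0.1102 Ω
R₍160₎ = R₍20₎(1 + αΔT) = 0.1102 × (1 + 0.0039×140) = 0.1703 Ω
P = I²R = (19.9)² × 0.1703 = 67.5 W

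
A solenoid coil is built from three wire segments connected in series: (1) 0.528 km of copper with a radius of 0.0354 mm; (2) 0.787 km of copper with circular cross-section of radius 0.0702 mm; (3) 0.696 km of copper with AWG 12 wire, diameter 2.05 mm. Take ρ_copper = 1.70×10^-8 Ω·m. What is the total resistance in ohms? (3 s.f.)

3150 Ω

Seg 1: A = πr² = π(3.5400e-05 m)² = 3.937e-09 m²
R_1 = (1.70×10^-8)(528)/(3.937e-09) = 2280 Ω
Seg 2: A = πr² = π(7.0200e-05 m)² = 1.548e-08 m²
R_2 = (1.70×10^-8)(787)/(1.548e-08) = 864.2 Ω
Seg 3: A = π(2.05/2 mm)² = π(1.0250e-03 m)² = 3.301e-06 m²
R_3 = (1.70×10^-8)(696)/(3.301e-06) = 3.585 Ω
R_total = R_1 + R_2 + R_3 = 3150 Ω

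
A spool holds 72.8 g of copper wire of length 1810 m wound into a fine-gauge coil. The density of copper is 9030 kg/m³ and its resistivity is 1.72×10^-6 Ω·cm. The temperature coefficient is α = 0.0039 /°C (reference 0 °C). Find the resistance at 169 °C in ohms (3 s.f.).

11600 Ω

ρ = 1.72×10^-6 Ω·cm = 1.72×10^-8 Ω·m
A = m/(density·L) = 0.0728/(9030×1810) = 4.4542e-09 m²
R = ρL/A = (1.72×10^-8)(1810)/(4.4542e-09) = 6989 Ω
R(169 °C) = 6989 × (1 + 0.0039×169) = 11600 Ω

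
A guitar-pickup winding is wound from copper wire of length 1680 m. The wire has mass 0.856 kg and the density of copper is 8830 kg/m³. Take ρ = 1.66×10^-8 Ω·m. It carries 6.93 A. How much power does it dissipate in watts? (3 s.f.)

23200 W

A = m/(density·L) = 0.856/(8830×1680) = 5.7704e-08 m²
R = ρL/A = (1.66×10^-8)(1680)/(5.7704e-08) = 483.3 Ω
P = I²R = (6.93)² × 483.3 = 23200 W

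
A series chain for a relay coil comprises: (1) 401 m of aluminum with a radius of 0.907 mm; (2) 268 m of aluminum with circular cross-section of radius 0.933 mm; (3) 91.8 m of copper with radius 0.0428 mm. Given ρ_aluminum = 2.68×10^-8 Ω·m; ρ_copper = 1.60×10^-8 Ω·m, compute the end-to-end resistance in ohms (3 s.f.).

Seg 1: A = πr² = π(9.0700e-04 m)² = 2.584e-06 m²
R_1 = (2.68×10^-8)(401)/(2.584e-06) = 4.158 Ω
Seg 2: A = πr² = π(9.3300e-04 m)² = 2.735e-06 m²
R_2 = (2.68×10^-8)(268)/(2.735e-06) = 2.626 Ω
Seg 3: A = πr² = π(4.2800e-05 m)² = 5.755e-09 m²
R_3 = (1.60×10^-8)(91.8)/(5.755e-09) = 255.2 Ω
R_total = R_1 + R_2 + R_3 = 262 Ω

262 Ω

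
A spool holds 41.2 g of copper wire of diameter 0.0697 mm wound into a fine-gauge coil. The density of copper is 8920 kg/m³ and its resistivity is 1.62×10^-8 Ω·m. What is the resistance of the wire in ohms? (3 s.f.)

A = π(d/2)² = π(3.4850e-05 m)² = 3.8155e-09 m²
L = m/(density·A) = 0.0412/(8920×3.8155e-09) = 1211 m
R = ρL/A = (1.62×10^-8)(1211)/(3.8155e-09) = 5140 Ω

5140 Ω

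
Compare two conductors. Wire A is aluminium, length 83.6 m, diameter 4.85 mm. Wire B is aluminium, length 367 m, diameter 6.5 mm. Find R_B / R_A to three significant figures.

2.44

R ∝ ρL/d², so R_B/R_A = (L_B/L_A) × (d_A/d_B)²
= (367/83.6) × (4.85/6.5)² = 2.44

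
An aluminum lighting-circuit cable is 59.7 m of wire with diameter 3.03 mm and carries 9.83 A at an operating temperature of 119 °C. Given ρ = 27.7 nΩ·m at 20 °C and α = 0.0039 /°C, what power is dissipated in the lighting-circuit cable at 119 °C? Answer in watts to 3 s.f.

30.7 W

ρ = 27.7 nΩ·m = 2.77×10^-8 Ω·m
A = π(d/2)² = π(1.5150e-03 m)² = 7.211e-06 m²
R₍20₎ = ρL/A = (2.77×10^-8)(59.7)/(7.211e-06) = 0.2293 Ω
R₍119₎ = R₍20₎(1 + αΔT) = 0.2293 × (1 + 0.0039×99) = 0.3179 Ω
P = I²R = (9.83)² × 0.3179 = 30.7 W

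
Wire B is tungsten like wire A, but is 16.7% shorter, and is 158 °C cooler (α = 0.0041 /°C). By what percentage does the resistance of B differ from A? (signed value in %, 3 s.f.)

-70.7%

R ∝ ρL/d² with ρ ∝ (1+αΔT), so R_B/R_A = (1 − 16.7/100) × (1 − 0.0041×158)
= 0.833 × 0.3522 = 0.2934
(R_B − R_A)/R_A = 0.2934 − 1 = -70.7%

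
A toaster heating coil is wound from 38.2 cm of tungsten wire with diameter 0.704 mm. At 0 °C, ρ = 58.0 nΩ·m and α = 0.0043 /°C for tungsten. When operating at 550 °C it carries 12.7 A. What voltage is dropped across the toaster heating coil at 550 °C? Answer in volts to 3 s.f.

ρ = 58.0 nΩ·m = 5.80×10^-8 Ω·m
A = π(d/2)² = π(3.5200e-04 m)² = 3.893e-07 m²
R₍0₎ = ρL/A = (5.80×10^-8)(0.382)/(3.893e-07) = 0.05692 Ω
R₍550₎ = R₍0₎(1 + αΔT) = 0.05692 × (1 + 0.0043×550) = 0.1915 Ω
V = IR = 12.7 × 0.1915 = 2.43 V

2.43 V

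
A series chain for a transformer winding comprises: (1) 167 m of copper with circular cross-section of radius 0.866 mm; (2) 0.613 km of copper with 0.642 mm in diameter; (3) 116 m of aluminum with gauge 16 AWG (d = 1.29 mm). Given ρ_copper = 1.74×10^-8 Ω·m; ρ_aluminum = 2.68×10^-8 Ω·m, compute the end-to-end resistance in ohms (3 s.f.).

36.6 Ω

Seg 1: A = πr² = π(8.6600e-04 m)² = 2.356e-06 m²
R_1 = (1.74×10^-8)(167)/(2.356e-06) = 1.233 Ω
Seg 2: A = π(d/2)² = π(3.2100e-04 m)² = 3.237e-07 m²
R_2 = (1.74×10^-8)(613)/(3.237e-07) = 32.95 Ω
Seg 3: A = π(1.29/2 mm)² = π(6.4500e-04 m)² = 1.307e-06 m²
R_3 = (2.68×10^-8)(116)/(1.307e-06) = 2.379 Ω
R_total = R_1 + R_2 + R_3 = 36.6 Ω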